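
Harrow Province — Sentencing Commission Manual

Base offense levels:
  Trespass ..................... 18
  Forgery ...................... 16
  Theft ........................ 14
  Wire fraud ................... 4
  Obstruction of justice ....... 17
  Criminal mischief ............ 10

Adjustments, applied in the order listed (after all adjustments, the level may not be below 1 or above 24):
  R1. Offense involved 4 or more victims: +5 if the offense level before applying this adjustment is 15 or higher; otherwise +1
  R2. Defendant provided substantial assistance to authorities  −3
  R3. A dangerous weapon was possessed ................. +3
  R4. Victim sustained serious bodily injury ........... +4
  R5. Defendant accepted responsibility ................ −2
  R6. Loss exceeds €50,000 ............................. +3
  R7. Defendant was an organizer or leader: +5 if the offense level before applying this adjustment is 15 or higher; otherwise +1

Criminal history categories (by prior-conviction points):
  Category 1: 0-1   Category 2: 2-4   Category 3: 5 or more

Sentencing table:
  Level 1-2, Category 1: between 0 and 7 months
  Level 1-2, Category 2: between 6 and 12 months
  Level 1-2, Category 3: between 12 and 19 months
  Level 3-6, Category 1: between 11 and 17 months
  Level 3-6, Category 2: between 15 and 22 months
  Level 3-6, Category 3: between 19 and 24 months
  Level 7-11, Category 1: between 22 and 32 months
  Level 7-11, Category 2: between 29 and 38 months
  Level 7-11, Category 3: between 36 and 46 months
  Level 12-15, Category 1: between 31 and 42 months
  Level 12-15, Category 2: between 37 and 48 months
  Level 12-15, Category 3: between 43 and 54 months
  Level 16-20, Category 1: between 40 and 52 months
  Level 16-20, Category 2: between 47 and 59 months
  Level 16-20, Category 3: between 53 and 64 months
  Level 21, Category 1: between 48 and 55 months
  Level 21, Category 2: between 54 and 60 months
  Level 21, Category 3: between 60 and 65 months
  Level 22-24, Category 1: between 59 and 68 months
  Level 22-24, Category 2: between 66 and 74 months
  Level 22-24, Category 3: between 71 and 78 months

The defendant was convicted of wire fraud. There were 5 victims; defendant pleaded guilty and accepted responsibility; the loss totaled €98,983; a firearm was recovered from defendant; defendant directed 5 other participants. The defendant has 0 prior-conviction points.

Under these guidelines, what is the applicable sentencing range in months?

Base offense level for wire fraud: 4.
R1 applies (level before this adjustment is 4 < 15, so +1): 4 + 1 = 5.
R3 applies: 5 + 3 = 8.
R4 does not apply.
R5 applies: 8 − 2 = 6.
R6 applies: 6 + 3 = 9.
R7 applies (level before this adjustment is 9 < 15, so +1): 9 + 1 = 10.
Final offense level: 10.
Criminal history: 0 prior points → Category 1 (0-1).
Level 10 falls in the 7-11 band.
Grid: Level 7-11 × Category 1 = 22-32 months.

22-32 months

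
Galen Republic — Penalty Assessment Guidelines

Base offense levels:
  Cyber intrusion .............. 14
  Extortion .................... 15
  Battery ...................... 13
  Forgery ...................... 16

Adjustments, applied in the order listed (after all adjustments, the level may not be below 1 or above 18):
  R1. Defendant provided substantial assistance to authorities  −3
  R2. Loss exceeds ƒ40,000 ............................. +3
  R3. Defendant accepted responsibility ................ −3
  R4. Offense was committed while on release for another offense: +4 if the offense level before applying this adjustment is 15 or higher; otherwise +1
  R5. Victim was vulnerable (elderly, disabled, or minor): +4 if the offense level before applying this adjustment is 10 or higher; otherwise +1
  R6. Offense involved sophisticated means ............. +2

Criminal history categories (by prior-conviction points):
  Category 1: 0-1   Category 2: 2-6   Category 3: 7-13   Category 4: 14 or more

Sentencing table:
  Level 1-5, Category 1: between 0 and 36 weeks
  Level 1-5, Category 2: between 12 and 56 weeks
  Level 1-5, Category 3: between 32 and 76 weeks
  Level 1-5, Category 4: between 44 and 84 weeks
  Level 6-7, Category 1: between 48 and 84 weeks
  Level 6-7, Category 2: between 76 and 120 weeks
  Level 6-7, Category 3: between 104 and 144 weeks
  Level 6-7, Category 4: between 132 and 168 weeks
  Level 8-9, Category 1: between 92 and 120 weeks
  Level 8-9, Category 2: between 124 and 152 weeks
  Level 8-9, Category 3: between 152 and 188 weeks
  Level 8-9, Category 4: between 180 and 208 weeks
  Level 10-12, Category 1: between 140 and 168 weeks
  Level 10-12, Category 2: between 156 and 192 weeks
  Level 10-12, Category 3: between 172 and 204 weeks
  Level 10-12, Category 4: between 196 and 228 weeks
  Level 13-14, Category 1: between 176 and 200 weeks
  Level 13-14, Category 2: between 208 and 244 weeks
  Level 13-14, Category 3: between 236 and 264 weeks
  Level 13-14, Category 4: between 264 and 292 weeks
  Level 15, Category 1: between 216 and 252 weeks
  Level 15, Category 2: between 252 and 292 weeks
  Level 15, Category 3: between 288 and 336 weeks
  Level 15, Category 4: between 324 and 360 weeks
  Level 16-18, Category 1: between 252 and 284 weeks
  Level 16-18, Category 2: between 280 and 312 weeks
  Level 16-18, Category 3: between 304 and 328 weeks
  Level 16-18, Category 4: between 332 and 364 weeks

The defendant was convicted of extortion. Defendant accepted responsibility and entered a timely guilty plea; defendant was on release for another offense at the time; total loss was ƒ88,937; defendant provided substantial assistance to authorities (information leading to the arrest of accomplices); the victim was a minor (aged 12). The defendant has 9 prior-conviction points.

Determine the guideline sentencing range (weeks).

Base offense level for extortion: 15.
R1 applies: 15 − 3 = 12.
R2 applies: 12 + 3 = 15.
R3 applies: 15 − 3 = 12.
R4 applies (level before this adjustment is 12 < 15, so +1): 12 + 1 = 13.
R5 applies (level before this adjustment is 13 ≥ 10, so +4): 13 + 4 = 17.
Final offense level: 17.
Criminal history: 9 prior points → Category 3 (7-13).
Level 17 falls in the 16-18 band.
Grid: Level 16-18 × Category 3 = 304-328 weeks.

304-328 weeks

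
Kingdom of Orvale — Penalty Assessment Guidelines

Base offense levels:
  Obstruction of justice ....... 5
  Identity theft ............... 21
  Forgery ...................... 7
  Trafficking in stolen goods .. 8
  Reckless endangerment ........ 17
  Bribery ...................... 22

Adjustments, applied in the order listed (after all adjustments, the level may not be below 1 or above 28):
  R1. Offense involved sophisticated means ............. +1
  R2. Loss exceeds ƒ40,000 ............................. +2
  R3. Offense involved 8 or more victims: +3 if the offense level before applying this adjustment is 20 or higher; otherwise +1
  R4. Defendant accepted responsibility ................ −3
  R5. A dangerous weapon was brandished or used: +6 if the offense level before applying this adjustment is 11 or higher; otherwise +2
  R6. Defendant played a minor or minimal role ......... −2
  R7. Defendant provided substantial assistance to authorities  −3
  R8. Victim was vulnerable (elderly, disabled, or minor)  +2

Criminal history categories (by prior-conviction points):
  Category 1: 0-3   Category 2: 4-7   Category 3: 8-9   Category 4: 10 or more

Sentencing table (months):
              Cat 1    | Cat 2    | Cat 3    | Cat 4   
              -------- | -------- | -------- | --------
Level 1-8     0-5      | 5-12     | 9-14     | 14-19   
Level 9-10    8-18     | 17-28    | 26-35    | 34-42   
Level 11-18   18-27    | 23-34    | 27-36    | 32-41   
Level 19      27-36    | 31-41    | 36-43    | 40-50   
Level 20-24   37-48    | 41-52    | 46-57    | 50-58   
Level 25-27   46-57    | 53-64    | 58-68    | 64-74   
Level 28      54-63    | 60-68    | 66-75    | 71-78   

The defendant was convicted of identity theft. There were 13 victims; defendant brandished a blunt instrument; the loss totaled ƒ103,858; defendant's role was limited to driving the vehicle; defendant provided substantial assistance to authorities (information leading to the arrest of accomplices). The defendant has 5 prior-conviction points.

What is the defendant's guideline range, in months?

Base offense level for identity theft: 21.
R2 applies: 21 + 2 = 23.
R3 applies (level before this adjustment is 23 ≥ 20, so +3): 23 + 3 = 26.
R4 does not apply.
R5 applies (level before this adjustment is 26 ≥ 11, so +6): 26 + 6 = 32.
R6 applies: 32 − 2 = 30.
R7 applies: 30 − 3 = 27.
Final offense level: 27.
Criminal history: 5 prior points → Category 2 (4-7).
Level 27 falls in the 25-27 band.
Grid: Level 25-27 × Category 2 = 53-64 months.

53-64 months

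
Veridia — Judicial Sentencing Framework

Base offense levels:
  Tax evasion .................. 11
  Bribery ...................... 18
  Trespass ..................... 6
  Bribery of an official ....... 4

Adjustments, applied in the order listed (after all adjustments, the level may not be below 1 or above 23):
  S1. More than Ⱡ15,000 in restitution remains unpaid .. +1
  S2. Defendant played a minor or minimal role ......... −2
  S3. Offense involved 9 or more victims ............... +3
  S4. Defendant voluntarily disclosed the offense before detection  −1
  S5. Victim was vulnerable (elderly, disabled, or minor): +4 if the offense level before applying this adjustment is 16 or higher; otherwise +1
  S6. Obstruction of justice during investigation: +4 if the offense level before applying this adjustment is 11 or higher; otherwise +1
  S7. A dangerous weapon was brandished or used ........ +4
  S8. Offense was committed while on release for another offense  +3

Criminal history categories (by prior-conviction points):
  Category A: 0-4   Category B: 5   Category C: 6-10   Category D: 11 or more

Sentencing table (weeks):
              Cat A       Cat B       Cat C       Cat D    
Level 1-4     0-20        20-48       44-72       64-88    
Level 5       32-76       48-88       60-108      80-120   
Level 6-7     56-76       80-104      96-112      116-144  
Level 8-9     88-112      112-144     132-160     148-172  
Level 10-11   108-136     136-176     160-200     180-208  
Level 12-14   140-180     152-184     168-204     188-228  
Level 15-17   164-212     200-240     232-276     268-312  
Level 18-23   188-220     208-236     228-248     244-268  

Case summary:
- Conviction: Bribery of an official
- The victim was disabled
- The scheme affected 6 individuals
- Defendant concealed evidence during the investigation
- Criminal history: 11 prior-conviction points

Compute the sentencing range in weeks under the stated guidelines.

Base offense level for bribery of an official: 4.
S2 does not apply.
S3 does not apply.
S5 applies (level before this adjustment is 4 < 16, so +1): 4 + 1 = 5.
S6 applies (level before this adjustment is 5 < 11, so +1): 5 + 1 = 6.
Final offense level: 6.
Criminal history: 11 prior points → Category D (11+).
Level 6 falls in the 6-7 band.
Grid: Level 6-7 × Category D = 116-144 weeks.

116-144 weeks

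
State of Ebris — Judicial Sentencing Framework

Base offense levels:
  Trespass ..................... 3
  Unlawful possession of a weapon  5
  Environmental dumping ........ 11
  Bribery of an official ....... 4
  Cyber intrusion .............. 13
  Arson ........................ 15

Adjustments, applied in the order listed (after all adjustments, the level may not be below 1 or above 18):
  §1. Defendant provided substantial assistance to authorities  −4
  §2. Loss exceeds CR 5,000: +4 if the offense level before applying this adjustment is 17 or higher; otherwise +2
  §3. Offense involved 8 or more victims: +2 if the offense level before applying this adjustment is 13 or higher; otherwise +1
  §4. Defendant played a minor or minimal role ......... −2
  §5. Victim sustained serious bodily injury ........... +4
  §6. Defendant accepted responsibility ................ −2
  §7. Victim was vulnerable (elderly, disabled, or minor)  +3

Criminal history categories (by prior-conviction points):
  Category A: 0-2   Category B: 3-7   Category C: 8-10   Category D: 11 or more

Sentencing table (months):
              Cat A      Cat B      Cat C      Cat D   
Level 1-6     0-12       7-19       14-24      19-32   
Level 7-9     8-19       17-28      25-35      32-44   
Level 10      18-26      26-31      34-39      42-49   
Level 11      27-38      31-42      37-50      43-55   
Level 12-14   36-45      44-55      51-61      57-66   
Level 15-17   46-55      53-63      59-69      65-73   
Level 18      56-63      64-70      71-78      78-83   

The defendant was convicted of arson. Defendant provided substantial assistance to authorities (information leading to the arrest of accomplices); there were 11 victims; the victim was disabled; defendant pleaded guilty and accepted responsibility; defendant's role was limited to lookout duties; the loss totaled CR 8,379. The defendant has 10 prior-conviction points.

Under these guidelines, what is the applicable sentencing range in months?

Base offense level for arson: 15.
§1 applies: 15 − 4 = 11.
§2 applies (level before this adjustment is 11 < 17, so +2): 11 + 2 = 13.
§3 applies (level before this adjustment is 13 ≥ 13, so +2): 13 + 2 = 15.
§4 applies: 15 − 2 = 13.
§5 does not apply.
§6 applies: 13 − 2 = 11.
§7 applies: 11 + 3 = 14.
Final offense level: 14.
Criminal history: 10 prior points → Category C (8-10).
Level 14 falls in the 12-14 band.
Grid: Level 12-14 × Category C = 51-61 months.

51-61 months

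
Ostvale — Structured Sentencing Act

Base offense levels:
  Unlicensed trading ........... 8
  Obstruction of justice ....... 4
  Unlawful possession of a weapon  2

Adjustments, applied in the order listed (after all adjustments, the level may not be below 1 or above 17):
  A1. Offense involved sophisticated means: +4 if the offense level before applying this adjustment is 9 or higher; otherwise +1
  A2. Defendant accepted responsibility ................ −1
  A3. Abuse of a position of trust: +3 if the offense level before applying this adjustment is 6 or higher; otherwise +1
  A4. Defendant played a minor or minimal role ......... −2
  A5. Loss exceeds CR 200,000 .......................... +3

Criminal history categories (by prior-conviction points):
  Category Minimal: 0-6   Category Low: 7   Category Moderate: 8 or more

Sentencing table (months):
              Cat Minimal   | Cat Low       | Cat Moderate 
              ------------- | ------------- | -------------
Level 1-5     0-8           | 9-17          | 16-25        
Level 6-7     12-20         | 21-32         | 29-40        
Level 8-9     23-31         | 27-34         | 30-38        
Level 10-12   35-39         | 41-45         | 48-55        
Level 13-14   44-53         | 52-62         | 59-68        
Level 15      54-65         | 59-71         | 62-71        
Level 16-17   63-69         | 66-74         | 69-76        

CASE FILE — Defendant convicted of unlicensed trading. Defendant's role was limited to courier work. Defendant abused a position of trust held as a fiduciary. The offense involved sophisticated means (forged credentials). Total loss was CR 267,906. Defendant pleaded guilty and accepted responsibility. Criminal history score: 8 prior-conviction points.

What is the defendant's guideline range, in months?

Base offense level for unlicensed trading: 8.
A1 applies (level before this adjustment is 8 < 9, so +1): 8 + 1 = 9.
A2 applies: 9 − 1 = 8.
A3 applies (level before this adjustment is 8 ≥ 6, so +3): 8 + 3 = 11.
A4 applies: 11 − 2 = 9.
A5 applies: 9 + 3 = 12.
Final offense level: 12.
Criminal history: 8 prior points → Category Moderate (8+).
Level 12 falls in the 10-12 band.
Grid: Level 10-12 × Category Moderate = 48-55 months.

48-55 months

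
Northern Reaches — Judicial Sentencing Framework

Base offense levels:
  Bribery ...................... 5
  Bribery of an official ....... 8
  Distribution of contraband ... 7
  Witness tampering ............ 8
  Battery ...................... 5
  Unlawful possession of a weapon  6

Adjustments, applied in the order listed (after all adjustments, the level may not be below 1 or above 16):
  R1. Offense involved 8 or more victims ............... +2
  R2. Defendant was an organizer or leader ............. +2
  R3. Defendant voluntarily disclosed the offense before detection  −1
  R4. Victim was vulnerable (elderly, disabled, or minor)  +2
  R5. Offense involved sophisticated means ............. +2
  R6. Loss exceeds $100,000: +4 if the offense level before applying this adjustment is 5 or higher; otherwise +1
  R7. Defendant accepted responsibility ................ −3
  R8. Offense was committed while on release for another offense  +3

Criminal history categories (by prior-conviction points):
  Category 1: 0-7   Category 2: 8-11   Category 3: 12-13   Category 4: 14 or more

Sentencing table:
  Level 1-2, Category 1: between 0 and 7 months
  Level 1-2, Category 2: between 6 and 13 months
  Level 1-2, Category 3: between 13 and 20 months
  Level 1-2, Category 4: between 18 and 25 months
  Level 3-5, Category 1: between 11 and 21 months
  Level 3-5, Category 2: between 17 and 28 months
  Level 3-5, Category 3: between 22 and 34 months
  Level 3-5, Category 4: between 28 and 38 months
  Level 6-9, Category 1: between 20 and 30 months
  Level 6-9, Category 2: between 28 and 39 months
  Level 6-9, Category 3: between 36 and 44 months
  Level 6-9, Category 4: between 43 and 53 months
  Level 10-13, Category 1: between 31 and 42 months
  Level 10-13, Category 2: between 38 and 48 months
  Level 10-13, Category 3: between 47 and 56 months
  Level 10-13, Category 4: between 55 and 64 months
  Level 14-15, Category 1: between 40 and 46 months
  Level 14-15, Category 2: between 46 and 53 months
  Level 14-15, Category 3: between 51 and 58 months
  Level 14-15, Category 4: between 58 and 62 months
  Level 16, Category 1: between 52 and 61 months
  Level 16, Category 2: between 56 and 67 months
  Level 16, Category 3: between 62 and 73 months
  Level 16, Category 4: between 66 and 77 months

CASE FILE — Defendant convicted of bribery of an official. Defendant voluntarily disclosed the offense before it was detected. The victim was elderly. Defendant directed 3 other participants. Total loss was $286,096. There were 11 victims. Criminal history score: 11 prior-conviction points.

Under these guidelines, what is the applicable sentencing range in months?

Base offense level for bribery of an official: 8.
R1 applies: 8 + 2 = 10.
R2 applies: 10 + 2 = 12.
R3 applies: 12 − 1 = 11.
R4 applies: 11 + 2 = 13.
R5 does not apply.
R6 applies (level before this adjustment is 13 ≥ 5, so +4): 13 + 4 = 17.
R8 does not apply.
Level 17 exceeds the maximum of 16; capped at 16.
Final offense level: 16.
Criminal history: 11 prior points → Category 2 (8-11).
Level 16 falls in the 16 band.
Grid: Level 16 × Category 2 = 56-67 months.

56-67 months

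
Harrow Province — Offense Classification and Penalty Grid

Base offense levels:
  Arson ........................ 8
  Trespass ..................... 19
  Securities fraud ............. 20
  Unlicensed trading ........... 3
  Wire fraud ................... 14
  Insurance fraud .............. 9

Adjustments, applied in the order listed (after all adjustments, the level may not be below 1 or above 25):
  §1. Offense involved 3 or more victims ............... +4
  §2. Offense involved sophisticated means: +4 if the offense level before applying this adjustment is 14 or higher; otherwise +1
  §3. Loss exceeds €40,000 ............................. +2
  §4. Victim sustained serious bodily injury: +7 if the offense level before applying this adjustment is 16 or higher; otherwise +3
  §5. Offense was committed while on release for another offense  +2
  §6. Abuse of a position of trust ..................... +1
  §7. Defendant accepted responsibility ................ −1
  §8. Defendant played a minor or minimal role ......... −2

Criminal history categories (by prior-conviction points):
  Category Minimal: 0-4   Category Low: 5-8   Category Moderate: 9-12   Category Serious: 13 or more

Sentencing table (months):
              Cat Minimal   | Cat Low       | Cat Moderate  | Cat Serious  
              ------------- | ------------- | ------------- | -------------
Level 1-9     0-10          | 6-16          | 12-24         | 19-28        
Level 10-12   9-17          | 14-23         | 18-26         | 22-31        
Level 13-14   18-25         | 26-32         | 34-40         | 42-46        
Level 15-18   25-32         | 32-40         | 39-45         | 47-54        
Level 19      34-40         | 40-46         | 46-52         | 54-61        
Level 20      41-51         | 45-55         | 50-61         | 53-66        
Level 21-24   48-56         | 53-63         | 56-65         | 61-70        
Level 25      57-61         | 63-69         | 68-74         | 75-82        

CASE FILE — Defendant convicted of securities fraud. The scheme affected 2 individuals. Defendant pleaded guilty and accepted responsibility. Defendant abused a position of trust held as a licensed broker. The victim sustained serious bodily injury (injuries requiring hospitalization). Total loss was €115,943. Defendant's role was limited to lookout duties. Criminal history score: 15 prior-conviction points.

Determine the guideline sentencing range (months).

Base offense level for securities fraud: 20.
§2 does not apply.
§3 applies: 20 + 2 = 22.
§4 applies (level before this adjustment is 22 ≥ 16, so +7): 22 + 7 = 29.
§5 does not apply.
§6 applies: 29 + 1 = 30.
§7 applies: 30 − 1 = 29.
§8 applies: 29 − 2 = 27.
Level 27 exceeds the maximum of 25; capped at 25.
Final offense level: 25.
Criminal history: 15 prior points → Category Serious (13+).
Level 25 falls in the 25 band.
Grid: Level 25 × Category Serious = 75-82 months.

75-82 months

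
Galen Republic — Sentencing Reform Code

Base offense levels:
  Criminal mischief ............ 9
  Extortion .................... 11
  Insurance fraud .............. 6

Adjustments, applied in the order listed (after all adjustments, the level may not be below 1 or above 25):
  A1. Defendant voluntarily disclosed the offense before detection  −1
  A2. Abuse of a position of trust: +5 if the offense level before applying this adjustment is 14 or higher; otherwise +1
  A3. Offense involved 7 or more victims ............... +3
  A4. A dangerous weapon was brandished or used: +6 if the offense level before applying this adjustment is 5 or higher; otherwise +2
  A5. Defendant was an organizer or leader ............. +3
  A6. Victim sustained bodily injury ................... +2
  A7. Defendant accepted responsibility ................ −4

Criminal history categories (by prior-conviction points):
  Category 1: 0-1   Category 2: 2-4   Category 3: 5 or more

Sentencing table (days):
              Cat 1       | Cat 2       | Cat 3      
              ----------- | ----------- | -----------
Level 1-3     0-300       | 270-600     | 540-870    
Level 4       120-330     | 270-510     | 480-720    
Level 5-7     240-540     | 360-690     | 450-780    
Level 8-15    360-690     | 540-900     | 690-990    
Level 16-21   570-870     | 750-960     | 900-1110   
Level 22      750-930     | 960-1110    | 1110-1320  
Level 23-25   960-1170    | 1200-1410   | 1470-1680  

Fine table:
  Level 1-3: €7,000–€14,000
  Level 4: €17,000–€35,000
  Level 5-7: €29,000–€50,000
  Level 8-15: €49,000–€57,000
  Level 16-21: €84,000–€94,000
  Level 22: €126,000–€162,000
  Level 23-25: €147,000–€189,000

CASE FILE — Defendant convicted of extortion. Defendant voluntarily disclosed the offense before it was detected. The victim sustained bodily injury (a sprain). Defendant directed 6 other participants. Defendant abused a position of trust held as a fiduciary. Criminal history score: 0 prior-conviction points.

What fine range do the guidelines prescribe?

Base offense level for extortion: 11.
A1 applies: 11 − 1 = 10.
A2 applies (level before this adjustment is 10 < 14, so +1): 10 + 1 = 11.
A5 applies: 11 + 3 = 14.
A6 applies: 14 + 2 = 16.
A7 does not apply.
Final offense level: 16.
Level 16 falls in the 16-21 band.
Fine table: Level 16-21 → €84,000–€94,000.

€84,000–€94,000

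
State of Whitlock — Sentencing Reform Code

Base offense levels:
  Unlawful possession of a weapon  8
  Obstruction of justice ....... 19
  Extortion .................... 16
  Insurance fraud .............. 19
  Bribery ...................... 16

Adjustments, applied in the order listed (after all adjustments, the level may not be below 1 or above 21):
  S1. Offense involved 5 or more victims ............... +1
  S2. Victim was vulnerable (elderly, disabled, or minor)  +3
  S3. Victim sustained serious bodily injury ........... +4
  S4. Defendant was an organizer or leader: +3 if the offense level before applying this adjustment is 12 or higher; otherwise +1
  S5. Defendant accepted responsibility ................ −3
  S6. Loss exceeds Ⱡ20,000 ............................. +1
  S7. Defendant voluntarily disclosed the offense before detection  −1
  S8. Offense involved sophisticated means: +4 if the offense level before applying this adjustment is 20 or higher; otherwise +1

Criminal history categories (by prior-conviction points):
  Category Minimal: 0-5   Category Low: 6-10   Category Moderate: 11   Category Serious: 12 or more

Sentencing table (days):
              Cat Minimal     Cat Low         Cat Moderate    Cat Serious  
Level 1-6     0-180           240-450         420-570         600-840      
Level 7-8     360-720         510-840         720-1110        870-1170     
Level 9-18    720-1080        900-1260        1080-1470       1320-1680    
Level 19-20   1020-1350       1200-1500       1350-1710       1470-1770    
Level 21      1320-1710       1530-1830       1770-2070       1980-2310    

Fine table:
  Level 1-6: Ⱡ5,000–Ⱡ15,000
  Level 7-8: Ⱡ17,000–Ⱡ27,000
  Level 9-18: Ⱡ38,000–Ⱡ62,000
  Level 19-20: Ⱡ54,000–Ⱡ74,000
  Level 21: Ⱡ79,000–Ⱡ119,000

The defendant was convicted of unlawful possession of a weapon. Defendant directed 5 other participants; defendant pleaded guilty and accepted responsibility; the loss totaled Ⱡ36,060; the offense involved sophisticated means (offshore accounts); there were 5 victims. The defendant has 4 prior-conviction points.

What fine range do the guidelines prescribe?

Ⱡ38,000–Ⱡ62,000

Base offense level for unlawful possession of a weapon: 8.
S1 applies: 8 + 1 = 9.
S3 does not apply.
S4 applies (level before this adjustment is 9 < 12, so +1): 9 + 1 = 10.
S5 applies: 10 − 3 = 7.
S6 applies: 7 + 1 = 8.
S8 applies (level before this adjustment is 8 < 20, so +1): 8 + 1 = 9.
Final offense level: 9.
Level 9 falls in the 9-18 band.
Fine table: Level 9-18 → Ⱡ38,000–Ⱡ62,000.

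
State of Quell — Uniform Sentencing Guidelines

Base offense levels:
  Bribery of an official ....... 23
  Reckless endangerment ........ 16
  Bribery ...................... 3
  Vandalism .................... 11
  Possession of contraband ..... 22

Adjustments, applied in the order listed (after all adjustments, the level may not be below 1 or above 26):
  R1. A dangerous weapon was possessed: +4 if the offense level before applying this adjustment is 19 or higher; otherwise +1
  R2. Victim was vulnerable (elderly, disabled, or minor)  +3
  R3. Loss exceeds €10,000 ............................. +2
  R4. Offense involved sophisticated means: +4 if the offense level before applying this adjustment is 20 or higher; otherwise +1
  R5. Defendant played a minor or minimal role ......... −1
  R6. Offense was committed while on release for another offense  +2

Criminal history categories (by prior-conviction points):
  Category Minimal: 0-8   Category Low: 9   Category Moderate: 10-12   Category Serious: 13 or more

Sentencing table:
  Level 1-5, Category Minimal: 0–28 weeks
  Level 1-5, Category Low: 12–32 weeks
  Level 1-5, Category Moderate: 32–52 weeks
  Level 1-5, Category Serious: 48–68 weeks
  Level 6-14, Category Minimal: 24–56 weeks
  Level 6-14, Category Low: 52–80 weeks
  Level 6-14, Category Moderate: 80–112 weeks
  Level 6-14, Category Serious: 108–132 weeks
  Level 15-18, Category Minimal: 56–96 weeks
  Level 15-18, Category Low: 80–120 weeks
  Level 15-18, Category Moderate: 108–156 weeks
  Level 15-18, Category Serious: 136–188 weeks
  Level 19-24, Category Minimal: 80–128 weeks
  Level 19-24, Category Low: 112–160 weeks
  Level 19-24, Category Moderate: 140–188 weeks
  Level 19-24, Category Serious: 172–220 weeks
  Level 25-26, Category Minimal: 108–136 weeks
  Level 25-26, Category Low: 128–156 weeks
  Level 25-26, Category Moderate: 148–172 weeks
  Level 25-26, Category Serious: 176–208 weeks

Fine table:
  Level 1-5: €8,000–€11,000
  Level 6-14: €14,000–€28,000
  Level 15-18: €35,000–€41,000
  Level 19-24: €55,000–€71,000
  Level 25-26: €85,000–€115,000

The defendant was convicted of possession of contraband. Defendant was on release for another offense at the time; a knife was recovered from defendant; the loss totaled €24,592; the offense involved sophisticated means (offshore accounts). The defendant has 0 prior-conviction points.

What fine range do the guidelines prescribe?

Base offense level for possession of contraband: 22.
R1 applies (level before this adjustment is 22 ≥ 19, so +4): 22 + 4 = 26.
R2 does not apply.
R3 applies: 26 + 2 = 28.
R4 applies (level before this adjustment is 28 ≥ 20, so +4): 28 + 4 = 32.
R5 does not apply.
R6 applies: 32 + 2 = 34.
Level 34 exceeds the maximum of 26; capped at 26.
Final offense level: 26.
Level 26 falls in the 25-26 band.
Fine table: Level 25-26 → €85,000–€115,000.

€85,000–€115,000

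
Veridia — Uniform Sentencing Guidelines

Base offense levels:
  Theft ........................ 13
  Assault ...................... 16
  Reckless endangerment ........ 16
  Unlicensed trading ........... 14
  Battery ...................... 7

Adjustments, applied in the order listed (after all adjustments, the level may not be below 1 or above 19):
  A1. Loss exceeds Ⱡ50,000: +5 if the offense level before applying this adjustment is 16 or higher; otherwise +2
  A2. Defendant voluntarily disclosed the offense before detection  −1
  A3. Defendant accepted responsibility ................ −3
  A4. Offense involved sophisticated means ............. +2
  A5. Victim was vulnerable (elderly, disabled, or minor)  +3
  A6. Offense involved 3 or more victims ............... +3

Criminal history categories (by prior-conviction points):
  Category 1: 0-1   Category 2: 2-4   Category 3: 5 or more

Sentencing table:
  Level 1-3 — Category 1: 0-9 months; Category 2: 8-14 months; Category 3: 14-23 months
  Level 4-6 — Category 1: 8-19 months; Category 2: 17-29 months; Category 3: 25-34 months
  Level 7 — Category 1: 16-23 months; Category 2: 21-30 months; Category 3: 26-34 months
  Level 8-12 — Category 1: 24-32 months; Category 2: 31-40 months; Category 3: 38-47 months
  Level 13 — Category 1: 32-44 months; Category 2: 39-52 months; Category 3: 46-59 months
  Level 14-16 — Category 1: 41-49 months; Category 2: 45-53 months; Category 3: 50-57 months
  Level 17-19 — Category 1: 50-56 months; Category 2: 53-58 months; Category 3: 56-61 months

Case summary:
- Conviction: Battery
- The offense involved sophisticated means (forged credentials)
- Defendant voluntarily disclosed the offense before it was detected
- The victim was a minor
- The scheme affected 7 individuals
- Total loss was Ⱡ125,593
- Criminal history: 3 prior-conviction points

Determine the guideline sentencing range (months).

45-53 months

Base offense level for battery: 7.
A1 applies (level before this adjustment is 7 < 16, so +2): 7 + 2 = 9.
A2 applies: 9 − 1 = 8.
A3 does not apply.
A4 applies: 8 + 2 = 10.
A5 applies: 10 + 3 = 13.
A6 applies: 13 + 3 = 16.
Final offense level: 16.
Criminal history: 3 prior points → Category 2 (2-4).
Level 16 falls in the 14-16 band.
Grid: Level 14-16 × Category 2 = 45-53 months.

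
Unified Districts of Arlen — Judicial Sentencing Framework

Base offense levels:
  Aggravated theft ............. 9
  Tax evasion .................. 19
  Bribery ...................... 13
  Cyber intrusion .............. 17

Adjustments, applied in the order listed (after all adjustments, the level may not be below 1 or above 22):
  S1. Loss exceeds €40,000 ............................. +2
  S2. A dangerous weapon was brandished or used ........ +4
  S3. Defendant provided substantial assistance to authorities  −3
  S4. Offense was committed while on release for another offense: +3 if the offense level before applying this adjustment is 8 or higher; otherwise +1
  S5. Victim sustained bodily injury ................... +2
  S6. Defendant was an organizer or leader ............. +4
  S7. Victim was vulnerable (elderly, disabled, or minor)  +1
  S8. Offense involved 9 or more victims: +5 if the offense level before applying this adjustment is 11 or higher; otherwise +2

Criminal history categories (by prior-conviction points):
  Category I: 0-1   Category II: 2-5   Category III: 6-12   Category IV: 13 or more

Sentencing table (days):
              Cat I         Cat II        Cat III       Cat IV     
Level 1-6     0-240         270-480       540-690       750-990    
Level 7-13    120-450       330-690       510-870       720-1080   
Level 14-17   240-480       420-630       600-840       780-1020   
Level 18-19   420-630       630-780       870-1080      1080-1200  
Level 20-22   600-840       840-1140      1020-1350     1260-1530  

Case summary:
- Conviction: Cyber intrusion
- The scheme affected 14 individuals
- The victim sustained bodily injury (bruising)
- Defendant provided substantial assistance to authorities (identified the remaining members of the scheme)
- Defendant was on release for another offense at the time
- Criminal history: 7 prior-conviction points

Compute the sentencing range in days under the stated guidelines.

Base offense level for cyber intrusion: 17.
S3 applies: 17 − 3 = 14.
S4 applies (level before this adjustment is 14 ≥ 8, so +3): 14 + 3 = 17.
S5 applies: 17 + 2 = 19.
S8 applies (level before this adjustment is 19 ≥ 11, so +5): 19 + 5 = 24.
Level 24 exceeds the maximum of 22; capped at 22.
Final offense level: 22.
Criminal history: 7 prior points → Category III (6-12).
Level 22 falls in the 20-22 band.
Grid: Level 20-22 × Category III = 1020-1350 days.

1020-1350 days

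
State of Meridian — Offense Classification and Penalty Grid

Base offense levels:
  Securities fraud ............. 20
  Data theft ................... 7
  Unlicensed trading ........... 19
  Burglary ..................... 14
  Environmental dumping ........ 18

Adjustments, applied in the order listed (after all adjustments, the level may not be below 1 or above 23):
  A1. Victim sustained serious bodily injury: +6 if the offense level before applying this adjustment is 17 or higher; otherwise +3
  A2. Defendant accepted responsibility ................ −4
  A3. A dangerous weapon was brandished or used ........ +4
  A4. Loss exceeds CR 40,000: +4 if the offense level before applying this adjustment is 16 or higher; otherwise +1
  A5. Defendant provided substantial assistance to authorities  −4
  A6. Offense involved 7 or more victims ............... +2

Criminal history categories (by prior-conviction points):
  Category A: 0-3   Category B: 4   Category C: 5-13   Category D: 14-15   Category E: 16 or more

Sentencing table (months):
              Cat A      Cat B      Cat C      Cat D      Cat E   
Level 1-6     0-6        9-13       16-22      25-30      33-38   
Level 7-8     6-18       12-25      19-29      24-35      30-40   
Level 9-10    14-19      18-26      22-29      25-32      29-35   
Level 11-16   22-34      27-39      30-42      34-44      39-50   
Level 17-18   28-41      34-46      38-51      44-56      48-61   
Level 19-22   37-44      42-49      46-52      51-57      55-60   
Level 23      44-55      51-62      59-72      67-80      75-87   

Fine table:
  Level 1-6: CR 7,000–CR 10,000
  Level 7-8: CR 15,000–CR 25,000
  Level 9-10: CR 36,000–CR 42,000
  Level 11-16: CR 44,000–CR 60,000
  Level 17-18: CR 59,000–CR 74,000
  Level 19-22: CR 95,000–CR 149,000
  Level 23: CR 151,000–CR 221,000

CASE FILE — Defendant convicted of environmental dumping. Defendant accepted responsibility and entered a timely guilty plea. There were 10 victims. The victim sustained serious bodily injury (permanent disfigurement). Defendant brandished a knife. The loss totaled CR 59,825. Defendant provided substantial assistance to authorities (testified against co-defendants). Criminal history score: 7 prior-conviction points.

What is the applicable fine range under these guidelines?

CR 151,000–CR 221,000

Base offense level for environmental dumping: 18.
A1 applies (level before this adjustment is 18 ≥ 17, so +6): 18 + 6 = 24.
A2 applies: 24 − 4 = 20.
A3 applies: 20 + 4 = 24.
A4 applies (level before this adjustment is 24 ≥ 16, so +4): 24 + 4 = 28.
A5 applies: 28 − 4 = 24.
A6 applies: 24 + 2 = 26.
Level 26 exceeds the maximum of 23; capped at 23.
Final offense level: 23.
Level 23 falls in the 23 band.
Fine table: Level 23 → CR 151,000–CR 221,000.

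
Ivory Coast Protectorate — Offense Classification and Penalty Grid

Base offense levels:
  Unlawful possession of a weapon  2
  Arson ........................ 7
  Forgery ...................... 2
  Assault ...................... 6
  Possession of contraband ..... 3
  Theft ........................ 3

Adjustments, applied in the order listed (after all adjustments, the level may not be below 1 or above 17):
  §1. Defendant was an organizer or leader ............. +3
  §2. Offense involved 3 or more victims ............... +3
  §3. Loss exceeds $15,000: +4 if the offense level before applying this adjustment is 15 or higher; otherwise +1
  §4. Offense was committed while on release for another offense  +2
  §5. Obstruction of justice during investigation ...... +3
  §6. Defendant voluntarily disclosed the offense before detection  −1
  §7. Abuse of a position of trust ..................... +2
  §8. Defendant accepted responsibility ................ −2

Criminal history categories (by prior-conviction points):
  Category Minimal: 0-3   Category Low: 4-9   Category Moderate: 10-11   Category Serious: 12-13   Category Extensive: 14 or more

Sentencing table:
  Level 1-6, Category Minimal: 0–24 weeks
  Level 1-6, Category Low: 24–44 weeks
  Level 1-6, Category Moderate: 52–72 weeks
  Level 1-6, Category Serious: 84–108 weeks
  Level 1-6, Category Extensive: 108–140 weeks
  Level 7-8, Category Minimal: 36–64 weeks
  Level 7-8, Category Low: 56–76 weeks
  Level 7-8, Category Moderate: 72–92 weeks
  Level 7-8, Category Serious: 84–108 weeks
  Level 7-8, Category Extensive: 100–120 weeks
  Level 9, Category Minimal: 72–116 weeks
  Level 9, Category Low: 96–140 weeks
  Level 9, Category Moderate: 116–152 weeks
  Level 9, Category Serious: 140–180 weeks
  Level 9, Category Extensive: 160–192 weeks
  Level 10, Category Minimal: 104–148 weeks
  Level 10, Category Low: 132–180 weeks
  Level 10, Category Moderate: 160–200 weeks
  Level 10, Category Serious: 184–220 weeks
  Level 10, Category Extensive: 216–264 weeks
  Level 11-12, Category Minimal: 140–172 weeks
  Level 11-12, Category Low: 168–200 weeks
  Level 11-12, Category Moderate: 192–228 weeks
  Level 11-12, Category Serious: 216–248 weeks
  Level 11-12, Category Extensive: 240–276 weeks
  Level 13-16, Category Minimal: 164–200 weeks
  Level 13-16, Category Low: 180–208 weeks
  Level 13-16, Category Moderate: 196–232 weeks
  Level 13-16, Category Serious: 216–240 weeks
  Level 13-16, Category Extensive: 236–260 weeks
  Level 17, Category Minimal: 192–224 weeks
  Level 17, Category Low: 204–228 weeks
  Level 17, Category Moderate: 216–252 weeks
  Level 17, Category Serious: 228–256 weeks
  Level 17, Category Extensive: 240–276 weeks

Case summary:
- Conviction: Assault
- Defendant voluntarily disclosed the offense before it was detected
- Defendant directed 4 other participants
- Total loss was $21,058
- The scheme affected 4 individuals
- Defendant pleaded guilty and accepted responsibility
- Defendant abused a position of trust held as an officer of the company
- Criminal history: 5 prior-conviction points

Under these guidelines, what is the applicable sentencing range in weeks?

168-200 weeks

Base offense level for assault: 6.
§1 applies: 6 + 3 = 9.
§2 applies: 9 + 3 = 12.
§3 applies (level before this adjustment is 12 < 15, so +1): 12 + 1 = 13.
§6 applies: 13 − 1 = 12.
§7 applies: 12 + 2 = 14.
§8 applies: 14 − 2 = 12.
Final offense level: 12.
Criminal history: 5 prior points → Category Low (4-9).
Level 12 falls in the 11-12 band.
Grid: Level 11-12 × Category Low = 168-200 weeks.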